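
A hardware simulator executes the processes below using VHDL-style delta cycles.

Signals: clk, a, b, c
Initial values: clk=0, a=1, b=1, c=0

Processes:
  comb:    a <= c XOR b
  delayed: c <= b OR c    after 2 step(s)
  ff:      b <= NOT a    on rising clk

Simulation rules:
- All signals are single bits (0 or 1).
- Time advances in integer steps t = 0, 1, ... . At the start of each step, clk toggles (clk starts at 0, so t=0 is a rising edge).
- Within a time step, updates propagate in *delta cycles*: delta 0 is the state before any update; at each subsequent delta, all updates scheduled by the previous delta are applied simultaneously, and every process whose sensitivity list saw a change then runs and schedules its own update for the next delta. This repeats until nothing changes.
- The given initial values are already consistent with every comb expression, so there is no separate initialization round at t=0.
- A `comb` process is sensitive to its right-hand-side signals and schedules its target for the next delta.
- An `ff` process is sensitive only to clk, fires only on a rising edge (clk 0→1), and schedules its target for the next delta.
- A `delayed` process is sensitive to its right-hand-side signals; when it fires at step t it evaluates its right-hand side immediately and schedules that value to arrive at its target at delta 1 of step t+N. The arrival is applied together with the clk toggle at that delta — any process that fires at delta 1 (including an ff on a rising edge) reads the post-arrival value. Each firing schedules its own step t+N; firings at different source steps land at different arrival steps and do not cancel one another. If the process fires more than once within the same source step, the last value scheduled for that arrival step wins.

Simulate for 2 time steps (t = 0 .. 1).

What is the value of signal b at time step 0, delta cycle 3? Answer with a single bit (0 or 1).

[bits: a,clk,b,c]
t=0: Δ0=1010 Δ1=1110 Δ2=1100 Δ3=0100 | 3Δ
t=1: Δ0=0100 Δ1=0000 | 1Δ

0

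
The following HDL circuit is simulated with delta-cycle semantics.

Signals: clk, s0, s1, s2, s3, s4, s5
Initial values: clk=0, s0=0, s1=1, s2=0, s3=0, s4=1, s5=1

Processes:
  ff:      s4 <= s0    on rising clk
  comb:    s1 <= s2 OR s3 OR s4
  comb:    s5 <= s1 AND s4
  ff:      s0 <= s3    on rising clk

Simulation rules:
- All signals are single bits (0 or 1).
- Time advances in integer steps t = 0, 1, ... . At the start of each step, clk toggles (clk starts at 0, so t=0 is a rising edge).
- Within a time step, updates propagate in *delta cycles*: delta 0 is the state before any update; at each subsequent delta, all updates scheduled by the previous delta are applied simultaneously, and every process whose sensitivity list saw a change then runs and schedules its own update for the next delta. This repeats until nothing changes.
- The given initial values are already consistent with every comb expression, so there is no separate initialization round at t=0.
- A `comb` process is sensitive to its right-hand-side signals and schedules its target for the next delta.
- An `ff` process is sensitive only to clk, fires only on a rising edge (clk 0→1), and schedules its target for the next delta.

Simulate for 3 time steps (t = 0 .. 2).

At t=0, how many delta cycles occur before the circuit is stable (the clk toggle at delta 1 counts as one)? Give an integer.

3

[bits: s0,s1,s4,s5,clk,s3,s2]
t=0: Δ0=0111000 Δ1=0111100 Δ2=0101100 Δ3=0000100 | 3Δ
t=1: Δ0=0000100 Δ1=0000000 | 1Δ
t=2: Δ0=0000000 Δ1=0000100 | 1Δ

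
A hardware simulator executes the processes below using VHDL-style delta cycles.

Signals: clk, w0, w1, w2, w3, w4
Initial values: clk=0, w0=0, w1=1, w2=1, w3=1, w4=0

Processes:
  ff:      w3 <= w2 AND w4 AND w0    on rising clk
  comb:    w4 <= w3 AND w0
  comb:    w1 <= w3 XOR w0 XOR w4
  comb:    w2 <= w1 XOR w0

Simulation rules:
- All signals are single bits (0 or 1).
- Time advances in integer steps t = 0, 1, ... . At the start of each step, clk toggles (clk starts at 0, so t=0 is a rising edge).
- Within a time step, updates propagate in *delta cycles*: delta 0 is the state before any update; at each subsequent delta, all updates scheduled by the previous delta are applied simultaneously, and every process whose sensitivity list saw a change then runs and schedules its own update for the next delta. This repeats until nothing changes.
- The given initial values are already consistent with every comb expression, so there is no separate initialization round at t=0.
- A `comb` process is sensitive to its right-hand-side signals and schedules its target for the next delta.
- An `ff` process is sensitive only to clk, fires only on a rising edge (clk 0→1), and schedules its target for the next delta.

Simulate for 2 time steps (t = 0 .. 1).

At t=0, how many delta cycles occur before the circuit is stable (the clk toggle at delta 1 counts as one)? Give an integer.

4

t=0 Δ0: w0=0 w1=1 w3=1 clk=0 w4=0 w2=1
  Δ1: clk:0→1
  Δ2: w3:1→0
  Δ3: w1:1→0
  Δ4: w2:1→0
  (4Δ to stable)
t=1 Δ0: w0=0 w1=0 w3=0 clk=1 w4=0 w2=0
  Δ1: clk:1→0
  (1Δ to stable)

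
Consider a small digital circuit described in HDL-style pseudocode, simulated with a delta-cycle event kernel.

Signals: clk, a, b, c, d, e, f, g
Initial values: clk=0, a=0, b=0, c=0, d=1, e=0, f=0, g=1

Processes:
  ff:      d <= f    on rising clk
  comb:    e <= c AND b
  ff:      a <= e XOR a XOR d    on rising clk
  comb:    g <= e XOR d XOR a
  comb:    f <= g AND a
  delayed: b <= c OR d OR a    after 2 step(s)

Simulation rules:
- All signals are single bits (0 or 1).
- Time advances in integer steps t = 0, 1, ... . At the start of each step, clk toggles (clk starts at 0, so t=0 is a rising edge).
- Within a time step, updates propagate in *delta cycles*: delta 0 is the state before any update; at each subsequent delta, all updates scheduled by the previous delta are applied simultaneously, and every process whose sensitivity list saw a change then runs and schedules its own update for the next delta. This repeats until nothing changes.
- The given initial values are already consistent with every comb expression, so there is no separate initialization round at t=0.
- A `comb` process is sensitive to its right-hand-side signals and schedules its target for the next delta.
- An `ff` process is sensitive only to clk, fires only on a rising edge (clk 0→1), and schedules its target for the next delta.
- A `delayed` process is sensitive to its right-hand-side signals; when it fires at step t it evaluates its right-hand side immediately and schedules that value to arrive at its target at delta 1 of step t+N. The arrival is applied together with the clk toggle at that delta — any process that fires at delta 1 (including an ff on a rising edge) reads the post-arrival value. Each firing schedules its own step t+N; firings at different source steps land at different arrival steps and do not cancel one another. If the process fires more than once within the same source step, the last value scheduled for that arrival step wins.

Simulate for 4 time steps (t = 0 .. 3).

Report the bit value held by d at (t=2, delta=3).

[bits: g,d,c,e,clk,b,f,a]
t=0: Δ0=11000000 Δ1=11001000 Δ2=10001001 Δ3=10001011 | 3Δ
t=1: Δ0=10001011 Δ1=10000011 | 1Δ
t=2: Δ0=10000011 Δ1=10001111 Δ2=11001111 Δ3=01001111 Δ4=01001101 | 4Δ
t=3: Δ0=01001101 Δ1=01000101 | 1Δ

1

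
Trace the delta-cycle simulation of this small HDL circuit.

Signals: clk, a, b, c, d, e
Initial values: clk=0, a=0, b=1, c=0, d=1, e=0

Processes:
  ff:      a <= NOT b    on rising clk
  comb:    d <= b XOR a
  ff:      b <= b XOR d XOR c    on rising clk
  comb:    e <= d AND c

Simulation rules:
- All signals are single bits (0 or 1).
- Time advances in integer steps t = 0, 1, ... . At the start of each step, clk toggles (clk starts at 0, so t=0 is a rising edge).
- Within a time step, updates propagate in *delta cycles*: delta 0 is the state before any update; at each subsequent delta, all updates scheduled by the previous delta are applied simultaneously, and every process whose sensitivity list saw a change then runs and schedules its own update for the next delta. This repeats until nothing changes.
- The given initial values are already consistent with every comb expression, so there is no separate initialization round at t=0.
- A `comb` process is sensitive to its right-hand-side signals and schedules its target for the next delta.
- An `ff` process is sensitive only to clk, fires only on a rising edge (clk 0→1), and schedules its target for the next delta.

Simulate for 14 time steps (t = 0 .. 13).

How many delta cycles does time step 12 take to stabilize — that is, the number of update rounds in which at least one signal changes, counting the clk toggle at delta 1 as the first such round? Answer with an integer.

3

t=0 Δ0: a=0 clk=0 e=0 b=1 d=1 c=0
  Δ1: clk:0→1
  Δ2: b:1→0
  Δ3: d:1→0
  (3Δ to stable)
t=1 Δ0: a=0 clk=1 e=0 b=0 d=0 c=0
  Δ1: clk:1→0
  (1Δ to stable)
t=2 Δ0: a=0 clk=0 e=0 b=0 d=0 c=0
  Δ1: clk:0→1
  Δ2: a:0→1
  Δ3: d:0→1
  (3Δ to stable)
t=3 Δ0: a=1 clk=1 e=0 b=0 d=1 c=0
  Δ1: clk:1→0
  (1Δ to stable)
t=4 Δ0: a=1 clk=0 e=0 b=0 d=1 c=0
  Δ1: clk:0→1
  Δ2: b:0→1
  Δ3: d:1→0
  (3Δ to stable)
t=5 Δ0: a=1 clk=1 e=0 b=1 d=0 c=0
  Δ1: clk:1→0
  (1Δ to stable)
t=6 Δ0: a=1 clk=0 e=0 b=1 d=0 c=0
  Δ1: clk:0→1
  Δ2: a:1→0
  Δ3: d:0→1
  (3Δ to stable)
t=7 Δ0: a=0 clk=1 e=0 b=1 d=1 c=0
  Δ1: clk:1→0
  (1Δ to stable)
t=8 Δ0: a=0 clk=0 e=0 b=1 d=1 c=0
  Δ1: clk:0→1
  Δ2: b:1→0
  Δ3: d:1→0
  (3Δ to stable)
t=9 Δ0: a=0 clk=1 e=0 b=0 d=0 c=0
  Δ1: clk:1→0
  (1Δ to stable)
t=10 Δ0: a=0 clk=0 e=0 b=0 d=0 c=0
  Δ1: clk:0→1
  Δ2: a:0→1
  Δ3: d:0→1
  (3Δ to stable)
t=11 Δ0: a=1 clk=1 e=0 b=0 d=1 c=0
  Δ1: clk:1→0
  (1Δ to stable)
t=12 Δ0: a=1 clk=0 e=0 b=0 d=1 c=0
  Δ1: clk:0→1
  Δ2: b:0→1
  Δ3: d:1→0
  (3Δ to stable)
t=13 Δ0: a=1 clk=1 e=0 b=1 d=0 c=0
  Δ1: clk:1→0
  (1Δ to stable)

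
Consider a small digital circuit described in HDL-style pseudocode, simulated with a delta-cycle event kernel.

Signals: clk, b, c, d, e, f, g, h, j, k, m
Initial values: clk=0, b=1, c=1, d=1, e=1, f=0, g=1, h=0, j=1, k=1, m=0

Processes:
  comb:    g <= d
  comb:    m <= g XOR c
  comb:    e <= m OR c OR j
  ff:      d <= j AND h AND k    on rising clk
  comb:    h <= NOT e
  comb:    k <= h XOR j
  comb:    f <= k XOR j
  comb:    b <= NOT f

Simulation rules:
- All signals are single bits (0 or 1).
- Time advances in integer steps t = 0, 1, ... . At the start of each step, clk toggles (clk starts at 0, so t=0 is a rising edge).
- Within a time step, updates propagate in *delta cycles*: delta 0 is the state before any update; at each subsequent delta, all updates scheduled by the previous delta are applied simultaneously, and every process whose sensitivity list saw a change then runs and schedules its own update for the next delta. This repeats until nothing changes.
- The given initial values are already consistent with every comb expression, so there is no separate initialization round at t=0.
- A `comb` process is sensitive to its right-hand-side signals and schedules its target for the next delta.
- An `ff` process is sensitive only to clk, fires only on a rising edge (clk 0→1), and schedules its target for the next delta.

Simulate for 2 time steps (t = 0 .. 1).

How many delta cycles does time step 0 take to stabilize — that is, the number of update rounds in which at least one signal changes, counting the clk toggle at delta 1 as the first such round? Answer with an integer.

t0.Δ0 f=0 m=0 g=1 c=1 b=1 k=1 d=1 e=1 clk=0 j=1 h=0
t0.Δ1 f=0 m=0 g=1 c=1 b=1 k=1 d=1 e=1 clk=1 j=1 h=0
t0.Δ2 f=0 m=0 g=1 c=1 b=1 k=1 d=0 e=1 clk=1 j=1 h=0
t0.Δ3 f=0 m=0 g=0 c=1 b=1 k=1 d=0 e=1 clk=1 j=1 h=0
t0.Δ4 f=0 m=1 g=0 c=1 b=1 k=1 d=0 e=1 clk=1 j=1 h=0
t1.Δ0 f=0 m=1 g=0 c=1 b=1 k=1 d=0 e=1 clk=1 j=1 h=0
t1.Δ1 f=0 m=1 g=0 c=1 b=1 k=1 d=0 e=1 clk=0 j=1 h=0

4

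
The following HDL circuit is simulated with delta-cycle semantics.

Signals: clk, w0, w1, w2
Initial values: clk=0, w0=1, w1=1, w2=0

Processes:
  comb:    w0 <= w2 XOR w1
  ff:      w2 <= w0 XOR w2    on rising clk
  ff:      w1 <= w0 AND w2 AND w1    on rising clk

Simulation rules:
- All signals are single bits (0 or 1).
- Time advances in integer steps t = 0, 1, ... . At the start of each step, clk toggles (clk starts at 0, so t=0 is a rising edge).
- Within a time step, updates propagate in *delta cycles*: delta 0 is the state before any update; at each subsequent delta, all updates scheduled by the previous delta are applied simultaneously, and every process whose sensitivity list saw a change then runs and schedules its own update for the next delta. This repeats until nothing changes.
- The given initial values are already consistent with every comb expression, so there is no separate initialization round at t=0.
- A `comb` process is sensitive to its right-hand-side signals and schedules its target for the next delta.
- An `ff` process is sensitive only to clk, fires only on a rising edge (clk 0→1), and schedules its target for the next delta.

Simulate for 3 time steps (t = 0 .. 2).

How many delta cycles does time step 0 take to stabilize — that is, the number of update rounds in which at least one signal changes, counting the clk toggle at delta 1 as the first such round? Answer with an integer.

2

t=0 Δ0: clk=0 w2=0 w1=1 w0=1
  Δ1: clk:0→1
  Δ2: w2:0→1, w1:1→0
  (2Δ to stable)
t=1 Δ0: clk=1 w2=1 w1=0 w0=1
  Δ1: clk:1→0
  (1Δ to stable)
t=2 Δ0: clk=0 w2=1 w1=0 w0=1
  Δ1: clk:0→1
  Δ2: w2:1→0
  Δ3: w0:1→0
  (3Δ to stable)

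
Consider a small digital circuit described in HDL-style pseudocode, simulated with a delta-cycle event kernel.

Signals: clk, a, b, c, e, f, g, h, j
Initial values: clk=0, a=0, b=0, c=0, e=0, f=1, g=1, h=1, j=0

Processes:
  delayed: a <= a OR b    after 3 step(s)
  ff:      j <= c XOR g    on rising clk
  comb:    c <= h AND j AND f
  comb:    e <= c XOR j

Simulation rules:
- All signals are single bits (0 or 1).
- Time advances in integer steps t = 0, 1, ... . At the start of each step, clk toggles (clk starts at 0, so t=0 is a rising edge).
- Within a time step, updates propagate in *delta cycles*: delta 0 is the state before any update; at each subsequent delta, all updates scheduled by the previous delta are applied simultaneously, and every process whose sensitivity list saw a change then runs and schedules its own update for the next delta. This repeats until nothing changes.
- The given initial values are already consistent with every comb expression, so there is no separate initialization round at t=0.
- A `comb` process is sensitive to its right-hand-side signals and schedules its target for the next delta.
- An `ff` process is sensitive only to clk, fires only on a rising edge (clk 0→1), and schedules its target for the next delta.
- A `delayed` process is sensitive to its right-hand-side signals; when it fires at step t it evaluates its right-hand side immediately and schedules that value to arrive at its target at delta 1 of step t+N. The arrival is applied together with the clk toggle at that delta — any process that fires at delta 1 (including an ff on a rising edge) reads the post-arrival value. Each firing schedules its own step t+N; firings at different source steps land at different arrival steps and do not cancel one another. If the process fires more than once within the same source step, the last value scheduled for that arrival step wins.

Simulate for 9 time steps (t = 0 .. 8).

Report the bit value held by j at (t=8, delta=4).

t=0 Δ0: b=0 c=0 h=1 g=1 a=0 f=1 e=0 j=0 clk=0
  Δ1: clk:0→1
  Δ2: j:0→1
  Δ3: c:0→1, e:0→1
  Δ4: e:1→0
  (4Δ to stable)
t=1 Δ0: b=0 c=1 h=1 g=1 a=0 f=1 e=0 j=1 clk=1
  Δ1: clk:1→0
  (1Δ to stable)
t=2 Δ0: b=0 c=1 h=1 g=1 a=0 f=1 e=0 j=1 clk=0
  Δ1: clk:0→1
  Δ2: j:1→0
  Δ3: c:1→0, e:0→1
  Δ4: e:1→0
  (4Δ to stable)
t=3 Δ0: b=0 c=0 h=1 g=1 a=0 f=1 e=0 j=0 clk=1
  Δ1: clk:1→0
  (1Δ to stable)
t=4 Δ0: b=0 c=0 h=1 g=1 a=0 f=1 e=0 j=0 clk=0
  Δ1: clk:0→1
  Δ2: j:0→1
  Δ3: c:0→1, e:0→1
  Δ4: e:1→0
  (4Δ to stable)
t=5 Δ0: b=0 c=1 h=1 g=1 a=0 f=1 e=0 j=1 clk=1
  Δ1: clk:1→0
  (1Δ to stable)
t=6 Δ0: b=0 c=1 h=1 g=1 a=0 f=1 e=0 j=1 clk=0
  Δ1: clk:0→1
  Δ2: j:1→0
  Δ3: c:1→0, e:0→1
  Δ4: e:1→0
  (4Δ to stable)
t=7 Δ0: b=0 c=0 h=1 g=1 a=0 f=1 e=0 j=0 clk=1
  Δ1: clk:1→0
  (1Δ to stable)
t=8 Δ0: b=0 c=0 h=1 g=1 a=0 f=1 e=0 j=0 clk=0
  Δ1: clk:0→1
  Δ2: j:0→1
  Δ3: c:0→1, e:0→1
  Δ4: e:1→0
  (4Δ to stable)

1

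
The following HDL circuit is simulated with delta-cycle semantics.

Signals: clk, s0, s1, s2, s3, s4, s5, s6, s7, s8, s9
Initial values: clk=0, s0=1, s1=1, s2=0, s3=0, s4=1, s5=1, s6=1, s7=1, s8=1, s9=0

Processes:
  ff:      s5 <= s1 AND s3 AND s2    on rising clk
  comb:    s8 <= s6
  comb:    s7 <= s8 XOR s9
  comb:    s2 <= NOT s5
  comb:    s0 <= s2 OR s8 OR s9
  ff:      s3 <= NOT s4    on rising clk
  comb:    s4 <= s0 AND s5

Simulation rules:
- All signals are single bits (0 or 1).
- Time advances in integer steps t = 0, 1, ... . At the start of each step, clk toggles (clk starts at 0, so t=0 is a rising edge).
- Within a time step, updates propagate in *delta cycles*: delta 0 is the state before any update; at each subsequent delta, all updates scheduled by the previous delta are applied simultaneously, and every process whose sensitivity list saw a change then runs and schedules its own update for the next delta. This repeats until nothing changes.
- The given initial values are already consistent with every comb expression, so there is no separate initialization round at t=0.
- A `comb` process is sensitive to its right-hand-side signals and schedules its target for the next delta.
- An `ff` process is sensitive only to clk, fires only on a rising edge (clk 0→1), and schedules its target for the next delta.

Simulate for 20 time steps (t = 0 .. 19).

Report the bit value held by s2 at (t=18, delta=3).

t=0 Δ0: s0=1 s3=0 s4=1 s5=1 s9=0 s8=1 s2=0 s1=1 s6=1 clk=0 s7=1
  Δ1: clk:0→1
  Δ2: s5:1→0
  Δ3: s4:1→0, s2:0→1
  (3Δ to stable)
t=1 Δ0: s0=1 s3=0 s4=0 s5=0 s9=0 s8=1 s2=1 s1=1 s6=1 clk=1 s7=1
  Δ1: clk:1→0
  (1Δ to stable)
t=2 Δ0: s0=1 s3=0 s4=0 s5=0 s9=0 s8=1 s2=1 s1=1 s6=1 clk=0 s7=1
  Δ1: clk:0→1
  Δ2: s3:0→1
  (2Δ to stable)
t=3 Δ0: s0=1 s3=1 s4=0 s5=0 s9=0 s8=1 s2=1 s1=1 s6=1 clk=1 s7=1
  Δ1: clk:1→0
  (1Δ to stable)
t=4 Δ0: s0=1 s3=1 s4=0 s5=0 s9=0 s8=1 s2=1 s1=1 s6=1 clk=0 s7=1
  Δ1: clk:0→1
  Δ2: s5:0→1
  Δ3: s4:0→1, s2:1→0
  (3Δ to stable)
t=5 Δ0: s0=1 s3=1 s4=1 s5=1 s9=0 s8=1 s2=0 s1=1 s6=1 clk=1 s7=1
  Δ1: clk:1→0
  (1Δ to stable)
t=6 Δ0: s0=1 s3=1 s4=1 s5=1 s9=0 s8=1 s2=0 s1=1 s6=1 clk=0 s7=1
  Δ1: clk:0→1
  Δ2: s3:1→0, s5:1→0
  Δ3: s4:1→0, s2:0→1
  (3Δ to stable)
t=7 Δ0: s0=1 s3=0 s4=0 s5=0 s9=0 s8=1 s2=1 s1=1 s6=1 clk=1 s7=1
  Δ1: clk:1→0
  (1Δ to stable)
t=8 Δ0: s0=1 s3=0 s4=0 s5=0 s9=0 s8=1 s2=1 s1=1 s6=1 clk=0 s7=1
  Δ1: clk:0→1
  Δ2: s3:0→1
  (2Δ to stable)
t=9 Δ0: s0=1 s3=1 s4=0 s5=0 s9=0 s8=1 s2=1 s1=1 s6=1 clk=1 s7=1
  Δ1: clk:1→0
  (1Δ to stable)
t=10 Δ0: s0=1 s3=1 s4=0 s5=0 s9=0 s8=1 s2=1 s1=1 s6=1 clk=0 s7=1
  Δ1: clk:0→1
  Δ2: s5:0→1
  Δ3: s4:0→1, s2:1→0
  (3Δ to stable)
t=11 Δ0: s0=1 s3=1 s4=1 s5=1 s9=0 s8=1 s2=0 s1=1 s6=1 clk=1 s7=1
  Δ1: clk:1→0
  (1Δ to stable)
t=12 Δ0: s0=1 s3=1 s4=1 s5=1 s9=0 s8=1 s2=0 s1=1 s6=1 clk=0 s7=1
  Δ1: clk:0→1
  Δ2: s3:1→0, s5:1→0
  Δ3: s4:1→0, s2:0→1
  (3Δ to stable)
t=13 Δ0: s0=1 s3=0 s4=0 s5=0 s9=0 s8=1 s2=1 s1=1 s6=1 clk=1 s7=1
  Δ1: clk:1→0
  (1Δ to stable)
t=14 Δ0: s0=1 s3=0 s4=0 s5=0 s9=0 s8=1 s2=1 s1=1 s6=1 clk=0 s7=1
  Δ1: clk:0→1
  Δ2: s3:0→1
  (2Δ to stable)
t=15 Δ0: s0=1 s3=1 s4=0 s5=0 s9=0 s8=1 s2=1 s1=1 s6=1 clk=1 s7=1
  Δ1: clk:1→0
  (1Δ to stable)
t=16 Δ0: s0=1 s3=1 s4=0 s5=0 s9=0 s8=1 s2=1 s1=1 s6=1 clk=0 s7=1
  Δ1: clk:0→1
  Δ2: s5:0→1
  Δ3: s4:0→1, s2:1→0
  (3Δ to stable)
t=17 Δ0: s0=1 s3=1 s4=1 s5=1 s9=0 s8=1 s2=0 s1=1 s6=1 clk=1 s7=1
  Δ1: clk:1→0
  (1Δ to stable)
t=18 Δ0: s0=1 s3=1 s4=1 s5=1 s9=0 s8=1 s2=0 s1=1 s6=1 clk=0 s7=1
  Δ1: clk:0→1
  Δ2: s3:1→0, s5:1→0
  Δ3: s4:1→0, s2:0→1
  (3Δ to stable)
t=19 Δ0: s0=1 s3=0 s4=0 s5=0 s9=0 s8=1 s2=1 s1=1 s6=1 clk=1 s7=1
  Δ1: clk:1→0
  (1Δ to stable)

1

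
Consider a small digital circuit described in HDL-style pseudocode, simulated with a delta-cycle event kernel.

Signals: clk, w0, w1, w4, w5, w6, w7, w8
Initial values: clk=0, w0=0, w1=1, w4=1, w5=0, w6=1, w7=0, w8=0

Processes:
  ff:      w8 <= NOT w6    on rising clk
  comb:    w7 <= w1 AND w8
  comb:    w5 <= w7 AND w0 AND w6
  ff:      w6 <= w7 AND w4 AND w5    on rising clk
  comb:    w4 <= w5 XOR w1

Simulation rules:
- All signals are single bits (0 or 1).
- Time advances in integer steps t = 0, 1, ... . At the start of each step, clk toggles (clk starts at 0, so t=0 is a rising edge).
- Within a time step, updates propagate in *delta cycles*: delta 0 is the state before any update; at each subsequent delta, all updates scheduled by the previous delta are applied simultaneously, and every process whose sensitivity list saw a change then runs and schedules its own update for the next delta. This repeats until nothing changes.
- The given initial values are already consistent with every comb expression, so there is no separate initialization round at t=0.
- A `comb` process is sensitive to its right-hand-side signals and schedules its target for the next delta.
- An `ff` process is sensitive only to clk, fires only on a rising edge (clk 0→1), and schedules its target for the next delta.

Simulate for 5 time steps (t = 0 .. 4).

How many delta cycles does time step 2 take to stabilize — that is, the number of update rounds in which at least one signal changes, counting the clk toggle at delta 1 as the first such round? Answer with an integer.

[bits: w5,w6,clk,w7,w4,w1,w8,w0]
t=0: Δ0=01001100 Δ1=01101100 Δ2=00101100 | 2Δ
t=1: Δ0=00101100 Δ1=00001100 | 1Δ
t=2: Δ0=00001100 Δ1=00101100 Δ2=00101110 Δ3=00111110 | 3Δ
t=3: Δ0=00111110 Δ1=00011110 | 1Δ
t=4: Δ0=00011110 Δ1=00111110 | 1Δ

3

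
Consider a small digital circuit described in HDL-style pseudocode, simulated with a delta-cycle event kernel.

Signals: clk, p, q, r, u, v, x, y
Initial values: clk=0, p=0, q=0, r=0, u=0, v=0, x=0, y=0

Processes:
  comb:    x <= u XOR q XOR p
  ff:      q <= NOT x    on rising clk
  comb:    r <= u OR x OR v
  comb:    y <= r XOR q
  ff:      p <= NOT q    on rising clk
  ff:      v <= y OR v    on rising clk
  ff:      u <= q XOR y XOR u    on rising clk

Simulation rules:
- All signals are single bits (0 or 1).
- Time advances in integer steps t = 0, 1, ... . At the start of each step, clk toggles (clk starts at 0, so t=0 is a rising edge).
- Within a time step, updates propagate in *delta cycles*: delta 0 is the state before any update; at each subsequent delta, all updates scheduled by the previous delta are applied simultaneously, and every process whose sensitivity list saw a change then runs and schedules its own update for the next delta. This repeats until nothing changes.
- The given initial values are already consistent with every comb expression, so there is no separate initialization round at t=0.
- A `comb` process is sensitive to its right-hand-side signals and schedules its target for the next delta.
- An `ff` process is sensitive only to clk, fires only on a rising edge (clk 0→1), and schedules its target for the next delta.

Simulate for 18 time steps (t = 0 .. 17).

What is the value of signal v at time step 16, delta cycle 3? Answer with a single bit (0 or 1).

t=0 Δ0: x=0 p=0 r=0 clk=0 v=0 q=0 y=0 u=0
  Δ1: clk:0→1
  Δ2: p:0→1, q:0→1
  Δ3: y:0→1
  (3Δ to stable)
t=1 Δ0: x=0 p=1 r=0 clk=1 v=0 q=1 y=1 u=0
  Δ1: clk:1→0
  (1Δ to stable)
t=2 Δ0: x=0 p=1 r=0 clk=0 v=0 q=1 y=1 u=0
  Δ1: clk:0→1
  Δ2: p:1→0, v:0→1
  Δ3: x:0→1, r:0→1
  Δ4: y:1→0
  (4Δ to stable)
t=3 Δ0: x=1 p=0 r=1 clk=1 v=1 q=1 y=0 u=0
  Δ1: clk:1→0
  (1Δ to stable)
t=4 Δ0: x=1 p=0 r=1 clk=0 v=1 q=1 y=0 u=0
  Δ1: clk:0→1
  Δ2: q:1→0, u:0→1
  Δ3: y:0→1
  (3Δ to stable)
t=5 Δ0: x=1 p=0 r=1 clk=1 v=1 q=0 y=1 u=1
  Δ1: clk:1→0
  (1Δ to stable)
t=6 Δ0: x=1 p=0 r=1 clk=0 v=1 q=0 y=1 u=1
  Δ1: clk:0→1
  Δ2: p:0→1, u:1→0
  (2Δ to stable)
t=7 Δ0: x=1 p=1 r=1 clk=1 v=1 q=0 y=1 u=0
  Δ1: clk:1→0
  (1Δ to stable)
t=8 Δ0: x=1 p=1 r=1 clk=0 v=1 q=0 y=1 u=0
  Δ1: clk:0→1
  Δ2: u:0→1
  Δ3: x:1→0
  (3Δ to stable)
t=9 Δ0: x=0 p=1 r=1 clk=1 v=1 q=0 y=1 u=1
  Δ1: clk:1→0
  (1Δ to stable)
t=10 Δ0: x=0 p=1 r=1 clk=0 v=1 q=0 y=1 u=1
  Δ1: clk:0→1
  Δ2: q:0→1, u:1→0
  Δ3: y:1→0
  (3Δ to stable)
t=11 Δ0: x=0 p=1 r=1 clk=1 v=1 q=1 y=0 u=0
  Δ1: clk:1→0
  (1Δ to stable)
t=12 Δ0: x=0 p=1 r=1 clk=0 v=1 q=1 y=0 u=0
  Δ1: clk:0→1
  Δ2: p:1→0, u:0→1
  (2Δ to stable)
t=13 Δ0: x=0 p=0 r=1 clk=1 v=1 q=1 y=0 u=1
  Δ1: clk:1→0
  (1Δ to stable)
t=14 Δ0: x=0 p=0 r=1 clk=0 v=1 q=1 y=0 u=1
  Δ1: clk:0→1
  Δ2: u:1→0
  Δ3: x:0→1
  (3Δ to stable)
t=15 Δ0: x=1 p=0 r=1 clk=1 v=1 q=1 y=0 u=0
  Δ1: clk:1→0
  (1Δ to stable)
t=16 Δ0: x=1 p=0 r=1 clk=0 v=1 q=1 y=0 u=0
  Δ1: clk:0→1
  Δ2: q:1→0, u:0→1
  Δ3: y:0→1
  (3Δ to stable)
t=17 Δ0: x=1 p=0 r=1 clk=1 v=1 q=0 y=1 u=1
  Δ1: clk:1→0
  (1Δ to stable)

1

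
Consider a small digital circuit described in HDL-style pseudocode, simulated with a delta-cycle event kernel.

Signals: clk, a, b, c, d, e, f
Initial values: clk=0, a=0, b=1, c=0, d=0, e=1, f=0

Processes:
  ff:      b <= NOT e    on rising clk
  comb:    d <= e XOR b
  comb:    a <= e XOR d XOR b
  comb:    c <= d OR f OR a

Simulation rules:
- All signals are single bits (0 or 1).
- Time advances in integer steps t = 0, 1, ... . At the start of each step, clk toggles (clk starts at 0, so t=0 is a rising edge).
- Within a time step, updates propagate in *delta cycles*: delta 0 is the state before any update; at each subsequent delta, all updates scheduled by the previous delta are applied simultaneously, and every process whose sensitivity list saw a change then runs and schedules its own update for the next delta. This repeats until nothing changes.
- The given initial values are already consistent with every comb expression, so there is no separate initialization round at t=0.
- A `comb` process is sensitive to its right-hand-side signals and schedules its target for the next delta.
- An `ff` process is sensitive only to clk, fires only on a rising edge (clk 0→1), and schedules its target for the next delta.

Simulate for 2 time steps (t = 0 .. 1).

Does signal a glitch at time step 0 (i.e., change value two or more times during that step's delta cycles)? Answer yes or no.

yes

[bits: f,c,a,d,e,clk,b]
t=0: Δ0=0000101 Δ1=0000111 Δ2=0000110 Δ3=0011110 Δ4=0101110 | 4Δ
t=1: Δ0=0101110 Δ1=0101100 | 1Δ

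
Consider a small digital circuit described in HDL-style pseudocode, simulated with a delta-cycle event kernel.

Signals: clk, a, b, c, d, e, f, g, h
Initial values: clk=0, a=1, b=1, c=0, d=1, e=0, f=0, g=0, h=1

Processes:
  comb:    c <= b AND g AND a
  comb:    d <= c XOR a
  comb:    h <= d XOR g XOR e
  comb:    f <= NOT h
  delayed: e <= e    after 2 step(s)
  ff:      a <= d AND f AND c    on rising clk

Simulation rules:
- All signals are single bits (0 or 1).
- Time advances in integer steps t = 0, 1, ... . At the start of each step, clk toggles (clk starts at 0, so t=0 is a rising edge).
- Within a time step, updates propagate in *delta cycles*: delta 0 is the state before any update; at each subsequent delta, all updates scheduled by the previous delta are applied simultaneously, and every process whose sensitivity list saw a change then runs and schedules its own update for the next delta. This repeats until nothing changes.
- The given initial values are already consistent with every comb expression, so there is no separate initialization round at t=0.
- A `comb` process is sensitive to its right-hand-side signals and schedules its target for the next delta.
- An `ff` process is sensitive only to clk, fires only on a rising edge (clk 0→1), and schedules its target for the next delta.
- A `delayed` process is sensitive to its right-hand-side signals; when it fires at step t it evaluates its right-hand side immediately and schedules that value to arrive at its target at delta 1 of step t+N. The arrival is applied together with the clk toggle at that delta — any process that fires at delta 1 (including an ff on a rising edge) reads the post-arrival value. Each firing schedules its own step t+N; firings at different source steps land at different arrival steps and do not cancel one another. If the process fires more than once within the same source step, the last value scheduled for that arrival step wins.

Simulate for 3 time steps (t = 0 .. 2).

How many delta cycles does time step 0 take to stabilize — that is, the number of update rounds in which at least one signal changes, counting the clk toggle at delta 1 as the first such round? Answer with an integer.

[bits: b,a,e,d,f,clk,c,g,h]
t=0: Δ0=110100001 Δ1=110101001 Δ2=100101001 Δ3=100001001 Δ4=100001000 Δ5=100011000 | 5Δ
t=1: Δ0=100011000 Δ1=100010000 | 1Δ
t=2: Δ0=100010000 Δ1=100011000 | 1Δ

5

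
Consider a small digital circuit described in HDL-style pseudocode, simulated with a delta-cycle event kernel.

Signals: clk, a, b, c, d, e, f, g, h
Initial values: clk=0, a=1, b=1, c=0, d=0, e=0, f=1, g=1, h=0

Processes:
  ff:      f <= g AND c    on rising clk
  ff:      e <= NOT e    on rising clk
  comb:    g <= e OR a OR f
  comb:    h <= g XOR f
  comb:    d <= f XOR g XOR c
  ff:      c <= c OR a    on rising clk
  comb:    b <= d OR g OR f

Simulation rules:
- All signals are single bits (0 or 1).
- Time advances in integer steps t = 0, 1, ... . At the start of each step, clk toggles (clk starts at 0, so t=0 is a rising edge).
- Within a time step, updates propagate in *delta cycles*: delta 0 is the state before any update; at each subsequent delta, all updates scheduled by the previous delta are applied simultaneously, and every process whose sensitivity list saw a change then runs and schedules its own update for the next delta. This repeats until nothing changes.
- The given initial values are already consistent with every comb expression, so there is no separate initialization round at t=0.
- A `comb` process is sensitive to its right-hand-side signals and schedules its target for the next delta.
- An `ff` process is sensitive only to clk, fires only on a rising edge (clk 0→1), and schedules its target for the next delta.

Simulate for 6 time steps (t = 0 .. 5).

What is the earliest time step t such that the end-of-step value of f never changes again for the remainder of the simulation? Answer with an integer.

2

t=0 Δ0: h=0 d=0 g=1 f=1 c=0 e=0 b=1 clk=0 a=1
  Δ1: clk:0→1
  Δ2: f:1→0, c:0→1, e:0→1
  Δ3: h:0→1
  (3Δ to stable)
t=1 Δ0: h=1 d=0 g=1 f=0 c=1 e=1 b=1 clk=1 a=1
  Δ1: clk:1→0
  (1Δ to stable)
t=2 Δ0: h=1 d=0 g=1 f=0 c=1 e=1 b=1 clk=0 a=1
  Δ1: clk:0→1
  Δ2: f:0→1, e:1→0
  Δ3: h:1→0, d:0→1
  (3Δ to stable)
t=3 Δ0: h=0 d=1 g=1 f=1 c=1 e=0 b=1 clk=1 a=1
  Δ1: clk:1→0
  (1Δ to stable)
t=4 Δ0: h=0 d=1 g=1 f=1 c=1 e=0 b=1 clk=0 a=1
  Δ1: clk:0→1
  Δ2: e:0→1
  (2Δ to stable)
t=5 Δ0: h=0 d=1 g=1 f=1 c=1 e=1 b=1 clk=1 a=1
  Δ1: clk:1→0
  (1Δ to stable)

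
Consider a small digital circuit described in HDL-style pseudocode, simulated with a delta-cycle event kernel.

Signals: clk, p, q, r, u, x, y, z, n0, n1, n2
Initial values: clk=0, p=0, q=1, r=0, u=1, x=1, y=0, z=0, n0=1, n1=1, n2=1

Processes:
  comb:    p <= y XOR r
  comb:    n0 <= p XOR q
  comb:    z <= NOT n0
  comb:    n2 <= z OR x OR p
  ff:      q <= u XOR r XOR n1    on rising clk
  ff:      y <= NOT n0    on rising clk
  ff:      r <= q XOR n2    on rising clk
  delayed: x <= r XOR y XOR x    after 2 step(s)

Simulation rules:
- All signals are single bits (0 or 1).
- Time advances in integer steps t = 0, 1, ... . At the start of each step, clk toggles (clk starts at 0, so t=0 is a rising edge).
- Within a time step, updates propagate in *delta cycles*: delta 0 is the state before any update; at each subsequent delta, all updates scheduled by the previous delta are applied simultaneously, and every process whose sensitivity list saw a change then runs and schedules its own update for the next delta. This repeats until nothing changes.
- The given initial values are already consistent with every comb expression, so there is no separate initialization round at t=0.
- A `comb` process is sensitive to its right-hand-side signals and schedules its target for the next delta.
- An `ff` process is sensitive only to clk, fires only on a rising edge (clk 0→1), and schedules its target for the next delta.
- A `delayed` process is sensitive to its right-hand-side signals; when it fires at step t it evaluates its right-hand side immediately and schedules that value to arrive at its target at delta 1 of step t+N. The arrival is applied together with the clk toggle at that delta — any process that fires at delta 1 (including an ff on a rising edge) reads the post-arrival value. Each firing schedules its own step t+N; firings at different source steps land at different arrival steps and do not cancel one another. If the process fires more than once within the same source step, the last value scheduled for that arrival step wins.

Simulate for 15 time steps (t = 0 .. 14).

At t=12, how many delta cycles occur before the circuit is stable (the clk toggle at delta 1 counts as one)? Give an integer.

4

[bits: r,n0,y,clk,n1,q,p,z,x,n2,u]
t=0: Δ0=01001100111 Δ1=01011100111 Δ2=01011000111 Δ3=00011000111 Δ4=00011001111 | 4Δ
t=1: Δ0=00011001111 Δ1=00001001111 | 1Δ
t=2: Δ0=00001001111 Δ1=00011001111 Δ2=10111001111 | 2Δ
t=3: Δ0=10111001111 Δ1=10101001111 | 1Δ
t=4: Δ0=10101001111 Δ1=10111001111 Δ2=10111101111 Δ3=11111101111 Δ4=11111100111 | 4Δ
t=5: Δ0=11111100111 Δ1=11101100111 | 1Δ
t=6: Δ0=11101100111 Δ1=11111100111 Δ2=01011100111 | 2Δ
t=7: Δ0=01011100111 Δ1=01001100111 | 1Δ
t=8: Δ0=01001100111 Δ1=01011100111 Δ2=01011000111 Δ3=00011000111 Δ4=00011001111 | 4Δ
t=9: Δ0=00011001111 Δ1=00001001111 | 1Δ
t=10: Δ0=00001001111 Δ1=00011001111 Δ2=10111001111 | 2Δ
t=11: Δ0=10111001111 Δ1=10101001111 | 1Δ
t=12: Δ0=10101001111 Δ1=10111001111 Δ2=10111101111 Δ3=11111101111 Δ4=11111100111 | 4Δ
t=13: Δ0=11111100111 Δ1=11101100111 | 1Δ
t=14: Δ0=11101100111 Δ1=11111100111 Δ2=01011100111 | 2Δ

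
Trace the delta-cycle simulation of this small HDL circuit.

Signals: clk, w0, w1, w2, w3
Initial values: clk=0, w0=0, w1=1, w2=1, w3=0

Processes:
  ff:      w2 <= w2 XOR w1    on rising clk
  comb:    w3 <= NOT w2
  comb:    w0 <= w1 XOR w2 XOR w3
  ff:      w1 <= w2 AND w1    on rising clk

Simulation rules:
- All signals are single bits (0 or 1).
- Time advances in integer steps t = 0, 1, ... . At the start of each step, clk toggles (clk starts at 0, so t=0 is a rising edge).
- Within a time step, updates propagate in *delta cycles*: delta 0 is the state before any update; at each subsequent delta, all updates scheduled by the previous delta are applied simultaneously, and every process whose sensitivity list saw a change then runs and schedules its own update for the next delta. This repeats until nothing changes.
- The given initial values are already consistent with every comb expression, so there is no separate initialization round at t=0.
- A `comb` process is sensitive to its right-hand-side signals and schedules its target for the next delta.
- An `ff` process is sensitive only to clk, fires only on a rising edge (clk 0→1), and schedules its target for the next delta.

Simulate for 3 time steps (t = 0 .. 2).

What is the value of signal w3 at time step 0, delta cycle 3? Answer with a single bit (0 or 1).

1

t0.Δ0 w3=0 w0=0 clk=0 w1=1 w2=1
t0.Δ1 w3=0 w0=0 clk=1 w1=1 w2=1
t0.Δ2 w3=0 w0=0 clk=1 w1=1 w2=0
t0.Δ3 w3=1 w0=1 clk=1 w1=1 w2=0
t0.Δ4 w3=1 w0=0 clk=1 w1=1 w2=0
t1.Δ0 w3=1 w0=0 clk=1 w1=1 w2=0
t1.Δ1 w3=1 w0=0 clk=0 w1=1 w2=0
t2.Δ0 w3=1 w0=0 clk=0 w1=1 w2=0
t2.Δ1 w3=1 w0=0 clk=1 w1=1 w2=0
t2.Δ2 w3=1 w0=0 clk=1 w1=0 w2=1
t2.Δ3 w3=0 w0=0 clk=1 w1=0 w2=1
t2.Δ4 w3=0 w0=1 clk=1 w1=0 w2=1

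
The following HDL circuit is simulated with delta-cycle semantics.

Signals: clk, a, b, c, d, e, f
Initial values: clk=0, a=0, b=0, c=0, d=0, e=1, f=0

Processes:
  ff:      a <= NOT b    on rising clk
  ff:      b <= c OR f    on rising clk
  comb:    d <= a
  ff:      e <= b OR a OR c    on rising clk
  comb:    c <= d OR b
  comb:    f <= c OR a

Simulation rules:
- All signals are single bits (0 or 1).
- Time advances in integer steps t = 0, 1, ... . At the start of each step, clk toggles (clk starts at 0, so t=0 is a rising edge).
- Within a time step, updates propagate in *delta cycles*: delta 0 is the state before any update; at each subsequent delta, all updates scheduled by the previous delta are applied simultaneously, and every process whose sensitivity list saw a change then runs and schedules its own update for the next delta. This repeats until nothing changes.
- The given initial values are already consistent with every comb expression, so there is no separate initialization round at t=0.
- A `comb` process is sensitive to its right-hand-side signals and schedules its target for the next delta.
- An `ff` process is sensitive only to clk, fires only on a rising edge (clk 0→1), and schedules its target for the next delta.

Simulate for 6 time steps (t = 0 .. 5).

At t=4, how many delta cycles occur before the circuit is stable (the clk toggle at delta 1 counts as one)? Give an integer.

t0.Δ0 e=1 d=0 a=0 clk=0 b=0 c=0 f=0
t0.Δ1 e=1 d=0 a=0 clk=1 b=0 c=0 f=0
t0.Δ2 e=0 d=0 a=1 clk=1 b=0 c=0 f=0
t0.Δ3 e=0 d=1 a=1 clk=1 b=0 c=0 f=1
t0.Δ4 e=0 d=1 a=1 clk=1 b=0 c=1 f=1
t1.Δ0 e=0 d=1 a=1 clk=1 b=0 c=1 f=1
t1.Δ1 e=0 d=1 a=1 clk=0 b=0 c=1 f=1
t2.Δ0 e=0 d=1 a=1 clk=0 b=0 c=1 f=1
t2.Δ1 e=0 d=1 a=1 clk=1 b=0 c=1 f=1
t2.Δ2 e=1 d=1 a=1 clk=1 b=1 c=1 f=1
t3.Δ0 e=1 d=1 a=1 clk=1 b=1 c=1 f=1
t3.Δ1 e=1 d=1 a=1 clk=0 b=1 c=1 f=1
t4.Δ0 e=1 d=1 a=1 clk=0 b=1 c=1 f=1
t4.Δ1 e=1 d=1 a=1 clk=1 b=1 c=1 f=1
t4.Δ2 e=1 d=1 a=0 clk=1 b=1 c=1 f=1
t4.Δ3 e=1 d=0 a=0 clk=1 b=1 c=1 f=1
t5.Δ0 e=1 d=0 a=0 clk=1 b=1 c=1 f=1
t5.Δ1 e=1 d=0 a=0 clk=0 b=1 c=1 f=1

3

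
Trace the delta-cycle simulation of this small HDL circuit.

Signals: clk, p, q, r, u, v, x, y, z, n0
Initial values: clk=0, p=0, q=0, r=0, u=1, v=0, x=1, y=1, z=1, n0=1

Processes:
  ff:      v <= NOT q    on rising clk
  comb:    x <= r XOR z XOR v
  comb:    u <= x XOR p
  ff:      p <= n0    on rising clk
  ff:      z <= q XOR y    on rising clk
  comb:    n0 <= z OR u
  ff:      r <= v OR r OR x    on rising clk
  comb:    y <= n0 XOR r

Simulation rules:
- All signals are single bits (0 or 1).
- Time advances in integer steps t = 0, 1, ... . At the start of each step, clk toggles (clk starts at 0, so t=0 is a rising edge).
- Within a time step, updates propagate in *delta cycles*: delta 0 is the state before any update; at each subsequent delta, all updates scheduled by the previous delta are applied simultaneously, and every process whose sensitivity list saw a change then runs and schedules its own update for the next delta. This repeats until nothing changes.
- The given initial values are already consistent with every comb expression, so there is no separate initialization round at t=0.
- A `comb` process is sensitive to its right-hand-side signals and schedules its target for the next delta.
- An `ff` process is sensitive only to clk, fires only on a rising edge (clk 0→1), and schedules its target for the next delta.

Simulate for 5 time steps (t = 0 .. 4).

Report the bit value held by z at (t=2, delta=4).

[bits: y,q,z,n0,p,v,r,x,clk,u]
t=0: Δ0=1011000101 Δ1=1011000111 Δ2=1011111111 Δ3=0011111110 | 3Δ
t=1: Δ0=0011111110 Δ1=0011111100 | 1Δ
t=2: Δ0=0011111100 Δ1=0011111110 Δ2=0001111110 Δ3=0000111010 Δ4=1000111011 Δ5=1001111011 Δ6=0001111011 | 6Δ
t=3: Δ0=0001111011 Δ1=0001111001 | 1Δ
t=4: Δ0=0001111001 Δ1=0001111011 | 1Δ

0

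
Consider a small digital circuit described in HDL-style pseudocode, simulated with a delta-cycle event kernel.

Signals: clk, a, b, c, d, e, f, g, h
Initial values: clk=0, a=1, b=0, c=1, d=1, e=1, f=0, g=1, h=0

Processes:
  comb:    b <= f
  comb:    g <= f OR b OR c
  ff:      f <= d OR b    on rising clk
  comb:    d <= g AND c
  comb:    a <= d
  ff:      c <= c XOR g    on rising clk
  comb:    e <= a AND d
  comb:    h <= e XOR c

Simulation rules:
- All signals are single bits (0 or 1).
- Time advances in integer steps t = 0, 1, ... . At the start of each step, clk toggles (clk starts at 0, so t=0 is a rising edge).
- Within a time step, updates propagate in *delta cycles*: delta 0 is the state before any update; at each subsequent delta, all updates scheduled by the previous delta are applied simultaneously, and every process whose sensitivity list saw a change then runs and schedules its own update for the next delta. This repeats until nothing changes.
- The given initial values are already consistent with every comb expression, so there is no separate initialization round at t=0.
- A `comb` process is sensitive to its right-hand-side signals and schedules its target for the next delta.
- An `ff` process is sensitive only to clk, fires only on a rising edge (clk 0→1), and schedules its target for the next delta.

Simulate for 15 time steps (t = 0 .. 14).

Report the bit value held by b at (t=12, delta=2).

[bits: e,b,c,d,h,g,clk,a,f]
t=0: Δ0=101101010 Δ1=101101110 Δ2=100101111 Δ3=110011111 Δ4=010011101 Δ5=010001101 | 5Δ
t=1: Δ0=010001101 Δ1=010001001 | 1Δ
t=2: Δ0=010001001 Δ1=010001101 Δ2=011001101 Δ3=011111101 Δ4=011111111 Δ5=111111111 Δ6=111101111 | 6Δ
t=3: Δ0=111101111 Δ1=111101011 | 1Δ
t=4: Δ0=111101011 Δ1=111101111 Δ2=110101111 Δ3=110011111 Δ4=010011101 Δ5=010001101 | 5Δ
t=5: Δ0=010001101 Δ1=010001001 | 1Δ
t=6: Δ0=010001001 Δ1=010001101 Δ2=011001101 Δ3=011111101 Δ4=011111111 Δ5=111111111 Δ6=111101111 | 6Δ
t=7: Δ0=111101111 Δ1=111101011 | 1Δ
t=8: Δ0=111101011 Δ1=111101111 Δ2=110101111 Δ3=110011111 Δ4=010011101 Δ5=010001101 | 5Δ
t=9: Δ0=010001101 Δ1=010001001 | 1Δ
t=10: Δ0=010001001 Δ1=010001101 Δ2=011001101 Δ3=011111101 Δ4=011111111 Δ5=111111111 Δ6=111101111 | 6Δ
t=11: Δ0=111101111 Δ1=111101011 | 1Δ
t=12: Δ0=111101011 Δ1=111101111 Δ2=110101111 Δ3=110011111 Δ4=010011101 Δ5=010001101 | 5Δ
t=13: Δ0=010001101 Δ1=010001001 | 1Δ
t=14: Δ0=010001001 Δ1=010001101 Δ2=011001101 Δ3=011111101 Δ4=011111111 Δ5=111111111 Δ6=111101111 | 6Δ

1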